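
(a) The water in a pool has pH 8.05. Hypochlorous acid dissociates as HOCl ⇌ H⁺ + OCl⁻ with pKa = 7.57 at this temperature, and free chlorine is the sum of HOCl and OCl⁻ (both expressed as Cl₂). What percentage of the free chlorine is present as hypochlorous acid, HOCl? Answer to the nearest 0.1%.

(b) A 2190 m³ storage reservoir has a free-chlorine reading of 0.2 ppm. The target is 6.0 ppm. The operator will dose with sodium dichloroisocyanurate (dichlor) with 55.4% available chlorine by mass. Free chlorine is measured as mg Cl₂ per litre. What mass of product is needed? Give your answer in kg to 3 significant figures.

(a) [OCl⁻]/[HOCl] = 10^(pH − pKa) = 10^(8.05 − 7.57) = 10^0.48 = 3.02.
(a) Fraction as HOCl = 1 / (1 + 3.02) = 0.2488.

(b) Volume: 2190 m³ = 2,190,000 L.
(b) Chlorine deficit: 6.0 − 0.2 = 5.8 ppm = 5.8 mg/L as Cl₂.
(b) Cl₂ equivalent needed: 5.8 mg/L × 2,190,000 L = 12,700,000 mg = 12,700 g.
(b) Product at 55.4% available chlorine: 12,700 / 0.554 = 22,930 g.

(a) 24.9%; (b) 22.9 kg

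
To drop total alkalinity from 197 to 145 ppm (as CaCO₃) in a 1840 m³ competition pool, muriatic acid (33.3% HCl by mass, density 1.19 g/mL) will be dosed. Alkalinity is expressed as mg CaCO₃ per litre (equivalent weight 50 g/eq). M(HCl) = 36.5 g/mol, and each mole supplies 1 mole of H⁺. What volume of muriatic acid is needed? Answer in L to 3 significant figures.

Volume: 1840 m³ = 1,840,000 L.
Alkalinity to neutralize: (197 − 145) = 52 mg/L as CaCO₃ × 1,840,000 L = 95,680 g as CaCO₃.
Equivalents of H⁺ required: 95,680 ÷ 50 g/eq = 1914 eq = 1914 mol HCl.
Mass of HCl: 1914 × 36.5 = 69,850 g.
Mass of 33.3% solution: 69,850 / 0.333 = 209,700 g.
Volume: 209,700 g ÷ 1.19 g/mL = 176,300 mL.

176 L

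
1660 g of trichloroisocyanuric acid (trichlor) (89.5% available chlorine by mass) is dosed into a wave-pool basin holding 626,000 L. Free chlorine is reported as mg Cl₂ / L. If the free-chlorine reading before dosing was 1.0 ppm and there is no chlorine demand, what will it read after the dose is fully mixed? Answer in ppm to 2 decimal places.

3.37 ppm

Available chlorine delivered: 1660 g × 0.895 = 1486 g as Cl₂.
Concentration rise: 1486 g / 626,000 L = 2.373 mg/L = 2.37 ppm.
Final FC: 1.0 + 2.37 = 3.37 ppm.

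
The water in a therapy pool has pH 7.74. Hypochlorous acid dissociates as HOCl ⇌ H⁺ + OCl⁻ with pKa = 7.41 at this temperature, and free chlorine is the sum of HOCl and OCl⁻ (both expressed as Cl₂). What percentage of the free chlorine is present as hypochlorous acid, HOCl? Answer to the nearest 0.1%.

[OCl⁻]/[HOCl] = 10^(pH − pKa) = 10^(7.74 − 7.41) = 10^0.33 = 2.138.
Fraction as HOCl = 1 / (1 + 2.138) = 0.3187.

31.9%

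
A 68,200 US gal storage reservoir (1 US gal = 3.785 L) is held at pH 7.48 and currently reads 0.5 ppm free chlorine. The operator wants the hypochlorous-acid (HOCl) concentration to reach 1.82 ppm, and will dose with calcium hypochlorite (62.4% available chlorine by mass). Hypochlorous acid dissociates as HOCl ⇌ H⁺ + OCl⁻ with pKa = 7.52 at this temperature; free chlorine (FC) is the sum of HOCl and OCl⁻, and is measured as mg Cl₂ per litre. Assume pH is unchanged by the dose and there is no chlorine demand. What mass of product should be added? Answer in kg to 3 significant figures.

1.23 kg

Volume: 68,200 US gal × 3.785 L/gal = 258,137 L.
[OCl⁻]/[HOCl] = 10^(pH − pKa) = 10^(7.48 − 7.52) = 0.912; fraction as HOCl = 1/(1 + 0.912) = 0.523.
Free chlorine required for 1.82 ppm HOCl: 1.82 / 0.523 = 3.48 ppm.
FC to add: 3.48 − 0.5 = 2.98 mg/L as Cl₂.
Cl₂ equivalent: 2.98 mg/L × 258,137 L = 769.2 g.
Product at 62.4% available Cl: 769.2 / 0.624 = 1233 g.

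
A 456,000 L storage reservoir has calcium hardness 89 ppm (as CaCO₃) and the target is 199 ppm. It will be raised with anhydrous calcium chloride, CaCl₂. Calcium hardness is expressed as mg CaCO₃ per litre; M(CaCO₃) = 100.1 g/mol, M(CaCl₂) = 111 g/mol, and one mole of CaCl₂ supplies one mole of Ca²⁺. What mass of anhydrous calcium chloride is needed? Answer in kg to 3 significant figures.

55.6 kg

Hardness to add: (199 − 89) = 110 mg/L as CaCO₃ × 456,000 L = 50,160 g as CaCO₃.
Moles of Ca²⁺ (1 mol Ca²⁺ ≡ 1 mol CaCO₃): 50,160 / 100.1 g/mol = 501.1 mol.
Mass of CaCl₂: 501.1 × 111 = 55,620 g.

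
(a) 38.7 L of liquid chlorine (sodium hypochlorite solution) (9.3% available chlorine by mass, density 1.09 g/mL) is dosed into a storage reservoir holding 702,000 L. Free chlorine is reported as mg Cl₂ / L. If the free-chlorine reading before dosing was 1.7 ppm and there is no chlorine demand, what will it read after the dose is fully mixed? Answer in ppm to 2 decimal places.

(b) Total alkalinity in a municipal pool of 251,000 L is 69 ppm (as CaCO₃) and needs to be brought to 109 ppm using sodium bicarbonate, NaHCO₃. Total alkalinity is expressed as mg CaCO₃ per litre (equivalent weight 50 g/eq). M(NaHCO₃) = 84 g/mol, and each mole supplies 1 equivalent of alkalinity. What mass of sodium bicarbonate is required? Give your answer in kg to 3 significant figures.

(a) Mass of solution: 38.7 L × 1000 mL/L × 1.09 g/mL = 42,180 g.
(a) Available chlorine delivered: 42,180 g × 0.093 = 3923 g as Cl₂.
(a) Concentration rise: 3923 g / 702,000 L = 5.588 mg/L = 5.59 ppm.
(a) Final FC: 1.7 + 5.59 = 7.29 ppm.

(b) Alkalinity to add: (109 − 69) = 40 mg/L as CaCO₃ × 251,000 L = 10,040 g as CaCO₃.
(b) Equivalents: 10,040 g ÷ 50 g/eq = 200.8 eq.
(b) NaHCO₃ supplies 1 eq per mole → 200.8 mol.
(b) Mass: 200.8 mol × 84 g/mol = 16,870 g.

(a) 7.29 ppm; (b) 16.9 kg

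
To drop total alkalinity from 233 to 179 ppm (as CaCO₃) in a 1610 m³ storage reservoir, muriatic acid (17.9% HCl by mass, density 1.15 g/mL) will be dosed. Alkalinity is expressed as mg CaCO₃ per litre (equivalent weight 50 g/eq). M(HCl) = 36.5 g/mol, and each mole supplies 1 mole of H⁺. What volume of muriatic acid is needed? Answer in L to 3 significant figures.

308 L

Volume: 1610 m³ = 1,610,000 L.
Alkalinity to neutralize: (233 − 179) = 54 mg/L as CaCO₃ × 1,610,000 L = 86,940 g as CaCO₃.
Equivalents of H⁺ required: 86,940 ÷ 50 g/eq = 1739 eq = 1739 mol HCl.
Mass of HCl: 1739 × 36.5 = 63,470 g.
Mass of 17.9% solution: 63,470 / 0.179 = 354,600 g.
Volume: 354,600 g ÷ 1.15 g/mL = 308,300 mL.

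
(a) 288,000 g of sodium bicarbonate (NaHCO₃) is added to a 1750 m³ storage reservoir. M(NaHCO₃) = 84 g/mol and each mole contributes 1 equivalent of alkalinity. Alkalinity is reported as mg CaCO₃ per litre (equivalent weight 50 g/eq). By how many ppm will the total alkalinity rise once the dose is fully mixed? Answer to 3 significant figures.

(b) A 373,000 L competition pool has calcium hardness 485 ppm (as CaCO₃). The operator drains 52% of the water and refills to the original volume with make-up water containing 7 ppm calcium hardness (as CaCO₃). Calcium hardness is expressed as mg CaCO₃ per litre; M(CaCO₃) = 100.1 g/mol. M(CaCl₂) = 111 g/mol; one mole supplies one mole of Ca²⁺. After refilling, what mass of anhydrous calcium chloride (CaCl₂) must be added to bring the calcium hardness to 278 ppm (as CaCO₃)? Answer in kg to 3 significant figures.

(a) 98.0 ppm; (b) 17.2 kg

(a) Volume: 1750 m³ = 1,750,000 L.
(a) Moles of NaHCO₃: 288,000 g ÷ 84 g/mol = 3429 mol → 3429 eq of alkalinity.
(a) As CaCO₃: 3429 eq × 50 g/eq = 171,400 g.
(a) Rise: 171,400 g / 1,750,000 L × 1000 = 97.96 mg/L.

(b) After draining 52% and refilling: 485 × 0.48 + 7 × 0.52 = 236.44 ppm.
(b) Deficit to target: 278 − 236.44 = 41.56 mg/L.
(b) As CaCO₃: 41.56 mg/L × 373,000 L = 15,500 g; ÷ 100.1 = 154.9 mol Ca²⁺.
(b) Mass: 154.9 × 111 = 17,190 g.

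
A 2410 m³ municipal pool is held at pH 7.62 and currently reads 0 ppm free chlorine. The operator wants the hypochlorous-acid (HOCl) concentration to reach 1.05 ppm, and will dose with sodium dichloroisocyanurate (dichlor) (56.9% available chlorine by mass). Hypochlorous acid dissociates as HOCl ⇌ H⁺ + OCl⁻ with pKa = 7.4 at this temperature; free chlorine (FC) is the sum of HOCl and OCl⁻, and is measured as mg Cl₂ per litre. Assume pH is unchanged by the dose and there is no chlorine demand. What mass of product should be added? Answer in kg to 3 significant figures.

Volume: 2410 m³ = 2,410,000 L.
[OCl⁻]/[HOCl] = 10^(pH − pKa) = 10^(7.62 − 7.4) = 1.66; fraction as HOCl = 1/(1 + 1.66) = 0.376.
Free chlorine required for 1.05 ppm HOCl: 1.05 / 0.376 = 2.793 ppm.
FC to add: 2.793 − 0 = 2.793 mg/L as Cl₂.
Cl₂ equivalent: 2.793 mg/L × 2,410,000 L = 6730 g.
Product at 56.9% available Cl: 6730 / 0.569 = 11,830 g.

11.8 kg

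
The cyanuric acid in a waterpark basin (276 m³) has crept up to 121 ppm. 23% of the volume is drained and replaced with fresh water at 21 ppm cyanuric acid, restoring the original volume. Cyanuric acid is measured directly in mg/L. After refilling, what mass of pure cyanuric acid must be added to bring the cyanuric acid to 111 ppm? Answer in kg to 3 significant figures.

Volume: 276 m³ = 276,000 L.
After draining 23% and refilling: 121 × 0.77 + 21 × 0.23 = 98 ppm.
Deficit to target: 111 − 98 = 13 mg/L.
Mass: 13 mg/L × 276,000 L = 3588 g cyanuric acid.

3.59 kg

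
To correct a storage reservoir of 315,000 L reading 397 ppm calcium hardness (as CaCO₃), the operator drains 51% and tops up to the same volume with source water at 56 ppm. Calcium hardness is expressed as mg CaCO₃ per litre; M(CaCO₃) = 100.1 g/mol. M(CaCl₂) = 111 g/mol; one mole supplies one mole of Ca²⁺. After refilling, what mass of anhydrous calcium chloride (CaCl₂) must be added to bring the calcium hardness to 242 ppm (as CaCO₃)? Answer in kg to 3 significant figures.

6.61 kg

After draining 51% and refilling: 397 × 0.49 + 56 × 0.51 = 223.09 ppm.
Deficit to target: 242 − 223.09 = 18.91 mg/L.
As CaCO₃: 18.91 mg/L × 315,000 L = 5957 g; ÷ 100.1 = 59.51 mol Ca²⁺.
Mass: 59.51 × 111 = 6605 g.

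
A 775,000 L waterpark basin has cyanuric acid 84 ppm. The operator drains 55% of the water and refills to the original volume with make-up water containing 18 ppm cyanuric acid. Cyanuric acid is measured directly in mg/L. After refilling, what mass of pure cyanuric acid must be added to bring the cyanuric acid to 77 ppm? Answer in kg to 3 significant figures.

22.7 kg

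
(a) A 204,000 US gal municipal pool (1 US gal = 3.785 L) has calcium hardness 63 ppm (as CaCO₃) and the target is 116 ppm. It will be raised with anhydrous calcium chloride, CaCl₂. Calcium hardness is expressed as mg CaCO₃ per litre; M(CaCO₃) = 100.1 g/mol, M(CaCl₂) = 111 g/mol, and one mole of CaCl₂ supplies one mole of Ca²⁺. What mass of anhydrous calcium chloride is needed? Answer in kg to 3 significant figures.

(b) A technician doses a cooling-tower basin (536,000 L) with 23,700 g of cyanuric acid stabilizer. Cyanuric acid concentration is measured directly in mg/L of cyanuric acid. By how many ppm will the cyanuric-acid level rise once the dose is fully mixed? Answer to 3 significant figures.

(a) 45.4 kg; (b) 44.2 ppm

(a) Volume: 204,000 US gal × 3.785 L/gal = 772,140 L.
(a) Hardness to add: (116 − 63) = 53 mg/L as CaCO₃ × 772,140 L = 40,920 g as CaCO₃.
(a) Moles of Ca²⁺ (1 mol Ca²⁺ ≡ 1 mol CaCO₃): 40,920 / 100.1 g/mol = 408.8 mol.
(a) Mass of CaCl₂: 408.8 × 111 = 45,380 g.

(b) Rise: 23,700 g / 536,000 L × 1000 = 44.22 mg/L.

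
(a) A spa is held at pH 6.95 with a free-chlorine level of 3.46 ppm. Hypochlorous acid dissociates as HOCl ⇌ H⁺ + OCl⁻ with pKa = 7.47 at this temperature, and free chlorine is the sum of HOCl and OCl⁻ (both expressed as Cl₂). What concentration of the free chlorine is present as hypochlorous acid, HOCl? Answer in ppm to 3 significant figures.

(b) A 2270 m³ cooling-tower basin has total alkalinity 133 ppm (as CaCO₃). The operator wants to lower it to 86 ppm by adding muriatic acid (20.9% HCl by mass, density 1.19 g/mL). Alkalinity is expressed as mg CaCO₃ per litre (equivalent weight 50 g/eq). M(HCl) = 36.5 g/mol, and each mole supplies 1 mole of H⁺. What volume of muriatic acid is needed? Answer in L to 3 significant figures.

(a) [OCl⁻]/[HOCl] = 10^(pH − pKa) = 10^(6.95 − 7.47) = 10^-0.52 = 0.302.
(a) Fraction as HOCl = 1 / (1 + 0.302) = 0.7681.
(a) HOCl = 0.7681 × 3.46 ppm = 2.657 ppm.

(b) Volume: 2270 m³ = 2,270,000 L.
(b) Alkalinity to neutralize: (133 − 86) = 47 mg/L as CaCO₃ × 2,270,000 L = 106,700 g as CaCO₃.
(b) Equivalents of H⁺ required: 106,700 ÷ 50 g/eq = 2134 eq = 2134 mol HCl.
(b) Mass of HCl: 2134 × 36.5 = 77,880 g.
(b) Mass of 20.9% solution: 77,880 / 0.209 = 372,600 g.
(b) Volume: 372,600 g ÷ 1.19 g/mL = 313,200 mL.

(a) 2.66 ppm; (b) 313 L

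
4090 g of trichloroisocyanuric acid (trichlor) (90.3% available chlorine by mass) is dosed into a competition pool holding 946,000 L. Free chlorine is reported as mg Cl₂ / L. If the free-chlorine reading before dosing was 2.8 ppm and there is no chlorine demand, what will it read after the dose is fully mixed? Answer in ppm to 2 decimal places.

6.70 ppm

Available chlorine delivered: 4090 g × 0.903 = 3693 g as Cl₂.
Concentration rise: 3693 g / 946,000 L = 3.904 mg/L = 3.90 ppm.
Final FC: 2.8 + 3.90 = 6.70 ppm.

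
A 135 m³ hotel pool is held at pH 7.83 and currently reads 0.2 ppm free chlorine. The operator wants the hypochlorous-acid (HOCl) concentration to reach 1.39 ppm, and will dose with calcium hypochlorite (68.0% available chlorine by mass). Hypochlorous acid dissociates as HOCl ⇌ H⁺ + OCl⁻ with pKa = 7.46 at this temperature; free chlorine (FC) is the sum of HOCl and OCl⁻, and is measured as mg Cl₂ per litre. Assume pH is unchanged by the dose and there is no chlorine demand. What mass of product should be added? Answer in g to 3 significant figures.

Volume: 135 m³ = 135,000 L.
[OCl⁻]/[HOCl] = 10^(pH − pKa) = 10^(7.83 − 7.46) = 2.344; fraction as HOCl = 1/(1 + 2.344) = 0.299.
Free chlorine required for 1.39 ppm HOCl: 1.39 / 0.299 = 4.648 ppm.
FC to add: 4.648 − 0.2 = 4.448 mg/L as Cl₂.
Cl₂ equivalent: 4.448 mg/L × 135,000 L = 600.5 g.
Product at 68.0% available Cl: 600.5 / 0.68 = 883.2 g.

883 g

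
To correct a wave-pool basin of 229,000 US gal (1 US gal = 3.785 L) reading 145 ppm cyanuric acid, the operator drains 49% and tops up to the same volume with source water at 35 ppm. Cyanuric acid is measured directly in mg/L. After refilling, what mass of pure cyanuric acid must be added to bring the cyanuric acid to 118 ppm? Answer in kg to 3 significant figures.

23.3 kg

Volume: 229,000 US gal × 3.785 L/gal = 866,765 L.
After draining 49% and refilling: 145 × 0.51 + 35 × 0.49 = 91.1 ppm.
Deficit to target: 118 − 91.1 = 26.9 mg/L.
Mass: 26.9 mg/L × 866,765 L = 23,320 g cyanuric acid.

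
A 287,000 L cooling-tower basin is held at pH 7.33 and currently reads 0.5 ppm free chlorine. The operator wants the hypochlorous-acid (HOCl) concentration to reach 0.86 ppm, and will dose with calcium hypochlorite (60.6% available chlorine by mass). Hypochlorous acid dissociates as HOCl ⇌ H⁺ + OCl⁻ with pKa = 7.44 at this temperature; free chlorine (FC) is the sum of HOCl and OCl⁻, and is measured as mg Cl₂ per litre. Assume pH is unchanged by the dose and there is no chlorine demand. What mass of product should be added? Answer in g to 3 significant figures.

487 g

[OCl⁻]/[HOCl] = 10^(pH − pKa) = 10^(7.33 − 7.44) = 0.7762; fraction as HOCl = 1/(1 + 0.7762) = 0.563.
Free chlorine required for 0.86 ppm HOCl: 0.86 / 0.563 = 1.528 ppm.
FC to add: 1.528 − 0.5 = 1.028 mg/L as Cl₂.
Cl₂ equivalent: 1.028 mg/L × 287,000 L = 294.9 g.
Product at 60.6% available Cl: 294.9 / 0.606 = 486.7 g.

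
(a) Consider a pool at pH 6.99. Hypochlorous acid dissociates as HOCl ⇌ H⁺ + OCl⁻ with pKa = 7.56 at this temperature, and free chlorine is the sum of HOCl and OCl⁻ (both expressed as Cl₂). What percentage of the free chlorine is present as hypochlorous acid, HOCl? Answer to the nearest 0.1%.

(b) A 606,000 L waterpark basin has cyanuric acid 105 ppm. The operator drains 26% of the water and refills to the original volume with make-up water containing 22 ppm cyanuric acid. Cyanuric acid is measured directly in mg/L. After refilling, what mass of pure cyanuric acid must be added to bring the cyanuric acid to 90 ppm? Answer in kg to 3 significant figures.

(a) 78.8%; (b) 3.99 kg

(a) [OCl⁻]/[HOCl] = 10^(pH − pKa) = 10^(6.99 − 7.56) = 10^-0.57 = 0.2692.
(a) Fraction as HOCl = 1 / (1 + 0.2692) = 0.7879.

(b) After draining 26% and refilling: 105 × 0.74 + 22 × 0.26 = 83.42 ppm.
(b) Deficit to target: 90 − 83.42 = 6.58 mg/L.
(b) Mass: 6.58 mg/L × 606,000 L = 3987 g cyanuric acid.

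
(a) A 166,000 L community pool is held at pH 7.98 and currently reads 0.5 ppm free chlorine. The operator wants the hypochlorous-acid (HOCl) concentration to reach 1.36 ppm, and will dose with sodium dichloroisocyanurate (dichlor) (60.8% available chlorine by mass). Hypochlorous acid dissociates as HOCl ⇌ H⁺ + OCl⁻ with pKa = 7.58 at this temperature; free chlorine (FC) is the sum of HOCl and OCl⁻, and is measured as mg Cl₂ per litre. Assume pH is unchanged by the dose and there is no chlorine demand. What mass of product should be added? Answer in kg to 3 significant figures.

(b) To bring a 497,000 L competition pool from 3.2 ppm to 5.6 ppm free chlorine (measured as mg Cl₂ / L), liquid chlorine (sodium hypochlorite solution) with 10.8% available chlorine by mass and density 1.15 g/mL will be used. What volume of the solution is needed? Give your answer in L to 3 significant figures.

(a) [OCl⁻]/[HOCl] = 10^(pH − pKa) = 10^(7.98 − 7.58) = 2.512; fraction as HOCl = 1/(1 + 2.512) = 0.2847.
(a) Free chlorine required for 1.36 ppm HOCl: 1.36 / 0.2847 = 4.776 ppm.
(a) FC to add: 4.776 − 0.5 = 4.276 mg/L as Cl₂.
(a) Cl₂ equivalent: 4.276 mg/L × 166,000 L = 709.8 g.
(a) Product at 60.8% available Cl: 709.8 / 0.608 = 1168 g.

(b) Chlorine deficit: 5.6 − 3.2 = 2.4 ppm = 2.4 mg/L as Cl₂.
(b) Cl₂ equivalent needed: 2.4 mg/L × 497,000 L = 1,193,000 mg = 1193 g.
(b) Product at 10.8% available chlorine: 1193 / 0.108 = 11,040 g.
(b) Volume at density 1.15 g/mL: 11,040 g ÷ 1.15 g/mL = 9604 mL.

(a) 1.17 kg; (b) 9.60 L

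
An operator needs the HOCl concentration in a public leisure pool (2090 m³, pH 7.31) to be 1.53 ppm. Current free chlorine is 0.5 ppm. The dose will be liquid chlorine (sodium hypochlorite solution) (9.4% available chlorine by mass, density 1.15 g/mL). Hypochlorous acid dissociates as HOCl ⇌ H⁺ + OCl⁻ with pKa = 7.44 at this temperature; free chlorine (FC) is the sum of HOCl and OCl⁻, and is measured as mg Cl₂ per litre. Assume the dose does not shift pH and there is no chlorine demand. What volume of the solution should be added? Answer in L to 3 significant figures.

41.8 L

Volume: 2090 m³ = 2,090,000 L.
[OCl⁻]/[HOCl] = 10^(pH − pKa) = 10^(7.31 − 7.44) = 0.7413; fraction as HOCl = 1/(1 + 0.7413) = 0.5743.
Free chlorine required for 1.53 ppm HOCl: 1.53 / 0.5743 = 2.664 ppm.
FC to add: 2.664 − 0.5 = 2.164 mg/L as Cl₂.
Cl₂ equivalent: 2.164 mg/L × 2,090,000 L = 4523 g.
Product at 9.4% available Cl: 4523 / 0.094 = 48,120 g.
Volume: 48,120 g ÷ 1.15 g/mL = 41,840 mL.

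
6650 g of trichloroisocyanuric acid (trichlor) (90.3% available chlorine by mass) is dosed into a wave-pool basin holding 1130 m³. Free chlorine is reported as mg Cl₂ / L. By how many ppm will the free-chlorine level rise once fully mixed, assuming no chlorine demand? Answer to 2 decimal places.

5.31 ppm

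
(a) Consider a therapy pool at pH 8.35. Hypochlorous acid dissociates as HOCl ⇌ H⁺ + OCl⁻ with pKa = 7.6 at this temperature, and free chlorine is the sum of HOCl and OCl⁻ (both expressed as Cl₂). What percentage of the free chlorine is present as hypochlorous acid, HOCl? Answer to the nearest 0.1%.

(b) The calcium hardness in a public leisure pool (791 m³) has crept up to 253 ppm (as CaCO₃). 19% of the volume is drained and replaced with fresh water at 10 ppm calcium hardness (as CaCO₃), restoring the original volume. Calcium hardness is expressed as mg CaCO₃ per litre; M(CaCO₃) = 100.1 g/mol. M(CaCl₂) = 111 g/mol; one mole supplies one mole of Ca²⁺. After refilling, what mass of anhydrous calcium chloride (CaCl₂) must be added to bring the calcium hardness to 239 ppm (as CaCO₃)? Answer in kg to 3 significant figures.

(a) [OCl⁻]/[HOCl] = 10^(pH − pKa) = 10^(8.35 − 7.6) = 10^0.75 = 5.623.
(a) Fraction as HOCl = 1 / (1 + 5.623) = 0.151.

(b) Volume: 791 m³ = 791,000 L.
(b) After draining 19% and refilling: 253 × 0.81 + 10 × 0.19 = 206.83 ppm.
(b) Deficit to target: 239 − 206.83 = 32.17 mg/L.
(b) As CaCO₃: 32.17 mg/L × 791,000 L = 25,450 g; ÷ 100.1 = 254.2 mol Ca²⁺.
(b) Mass: 254.2 × 111 = 28,220 g.

(a) 15.1%; (b) 28.2 kg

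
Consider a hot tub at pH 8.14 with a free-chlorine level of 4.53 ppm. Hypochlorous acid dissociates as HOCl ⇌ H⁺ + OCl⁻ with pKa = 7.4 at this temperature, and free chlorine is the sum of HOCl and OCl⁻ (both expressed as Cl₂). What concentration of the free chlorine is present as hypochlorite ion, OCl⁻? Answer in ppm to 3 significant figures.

3.83 ppm

[OCl⁻]/[HOCl] = 10^(pH − pKa) = 10^(8.14 − 7.4) = 10^0.74 = 5.495.
Fraction as HOCl = 1 / (1 + 5.495) = 0.154.
OCl⁻ = (1 − 0.154) × 4.53 ppm = 3.833 ppm.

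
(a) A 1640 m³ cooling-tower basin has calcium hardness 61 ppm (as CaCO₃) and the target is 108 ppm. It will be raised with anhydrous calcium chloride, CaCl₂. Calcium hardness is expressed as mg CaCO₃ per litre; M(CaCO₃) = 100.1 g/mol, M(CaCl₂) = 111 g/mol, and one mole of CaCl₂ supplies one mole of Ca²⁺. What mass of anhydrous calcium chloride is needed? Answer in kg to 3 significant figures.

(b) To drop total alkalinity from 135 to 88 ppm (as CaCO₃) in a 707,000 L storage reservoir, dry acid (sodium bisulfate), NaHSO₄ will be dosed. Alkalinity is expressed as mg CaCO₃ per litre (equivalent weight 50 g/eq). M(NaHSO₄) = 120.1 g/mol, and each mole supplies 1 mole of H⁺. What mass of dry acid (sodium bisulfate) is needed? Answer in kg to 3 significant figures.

(a) 85.5 kg; (b) 79.8 kg

(a) Volume: 1640 m³ = 1,640,000 L.
(a) Hardness to add: (108 − 61) = 47 mg/L as CaCO₃ × 1,640,000 L = 77,080 g as CaCO₃.
(a) Moles of Ca²⁺ (1 mol Ca²⁺ ≡ 1 mol CaCO₃): 77,080 / 100.1 g/mol = 770 mol.
(a) Mass of CaCl₂: 770 × 111 = 85,470 g.

(b) Alkalinity to neutralize: (135 − 88) = 47 mg/L as CaCO₃ × 707,000 L = 33,230 g as CaCO₃.
(b) Equivalents of H⁺ required: 33,230 ÷ 50 g/eq = 664.6 eq = 664.6 mol NaHSO₄.
(b) Mass of NaHSO₄: 664.6 × 120.1 = 79,820 g.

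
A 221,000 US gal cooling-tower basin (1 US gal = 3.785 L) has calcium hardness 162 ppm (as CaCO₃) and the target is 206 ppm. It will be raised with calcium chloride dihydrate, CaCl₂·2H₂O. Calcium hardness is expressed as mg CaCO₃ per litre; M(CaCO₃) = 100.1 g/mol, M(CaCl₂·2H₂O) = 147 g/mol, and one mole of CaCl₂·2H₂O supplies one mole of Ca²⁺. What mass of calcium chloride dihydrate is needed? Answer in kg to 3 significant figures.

Volume: 221,000 US gal × 3.785 L/gal = 836,485 L.
Hardness to add: (206 − 162) = 44 mg/L as CaCO₃ × 836,485 L = 36,810 g as CaCO₃.
Moles of Ca²⁺ (1 mol Ca²⁺ ≡ 1 mol CaCO₃): 36,810 / 100.1 g/mol = 367.7 mol.
Mass of CaCl₂·2H₂O: 367.7 × 147 = 54,050 g.

54.0 kg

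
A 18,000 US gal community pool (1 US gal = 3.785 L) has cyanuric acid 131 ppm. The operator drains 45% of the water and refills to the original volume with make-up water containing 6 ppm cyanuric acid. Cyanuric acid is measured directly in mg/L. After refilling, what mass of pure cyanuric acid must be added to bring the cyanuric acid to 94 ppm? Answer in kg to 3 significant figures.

Volume: 18,000 US gal × 3.785 L/gal = 68,130 L.
After draining 45% and refilling: 131 × 0.55 + 6 × 0.45 = 74.75 ppm.
Deficit to target: 94 − 74.75 = 19.25 mg/L.
Mass: 19.25 mg/L × 68,130 L = 1312 g cyanuric acid.

1.31 kg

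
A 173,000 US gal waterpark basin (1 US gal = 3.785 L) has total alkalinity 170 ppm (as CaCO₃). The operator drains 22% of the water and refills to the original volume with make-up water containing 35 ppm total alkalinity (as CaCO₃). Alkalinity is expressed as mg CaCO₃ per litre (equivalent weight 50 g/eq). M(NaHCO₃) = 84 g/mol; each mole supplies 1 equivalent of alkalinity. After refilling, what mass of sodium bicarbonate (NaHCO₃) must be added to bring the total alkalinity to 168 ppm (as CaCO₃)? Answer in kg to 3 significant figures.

Volume: 173,000 US gal × 3.785 L/gal = 654,805 L.
After draining 22% and refilling: 170 × 0.78 + 35 × 0.22 = 140.3 ppm.
Deficit to target: 168 − 140.3 = 27.7 mg/L.
As CaCO₃: 27.7 mg/L × 654,805 L = 18,140 g; ÷ 50 g/eq ÷ 1 = 362.8 mol NaHCO₃.
Mass: 362.8 × 84 = 30,470 g.

30.5 kg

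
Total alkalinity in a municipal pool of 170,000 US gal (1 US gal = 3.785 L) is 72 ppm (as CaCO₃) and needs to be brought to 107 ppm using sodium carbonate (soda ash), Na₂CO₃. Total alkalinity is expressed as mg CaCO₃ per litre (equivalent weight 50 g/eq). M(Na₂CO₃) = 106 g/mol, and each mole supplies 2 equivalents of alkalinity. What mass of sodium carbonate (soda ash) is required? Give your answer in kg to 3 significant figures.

23.9 kg

Volume: 170,000 US gal × 3.785 L/gal = 643,450 L.
Alkalinity to add: (107 − 72) = 35 mg/L as CaCO₃ × 643,450 L = 22,520 g as CaCO₃.
Equivalents: 22,520 g ÷ 50 g/eq = 450.4 eq.
Each mole of Na₂CO₃ supplies 2 eq, so 450.4 / 2 = 225.2 mol.
Mass: 225.2 mol × 106 g/mol = 23,870 g.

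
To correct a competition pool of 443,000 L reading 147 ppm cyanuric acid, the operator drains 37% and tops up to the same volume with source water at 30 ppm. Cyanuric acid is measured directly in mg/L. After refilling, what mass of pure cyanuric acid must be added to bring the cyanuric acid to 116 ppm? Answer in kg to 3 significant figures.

5.44 kg

After draining 37% and refilling: 147 × 0.63 + 30 × 0.37 = 103.71 ppm.
Deficit to target: 116 − 103.71 = 12.29 mg/L.
Mass: 12.29 mg/L × 443,000 L = 5444 g cyanuric acid.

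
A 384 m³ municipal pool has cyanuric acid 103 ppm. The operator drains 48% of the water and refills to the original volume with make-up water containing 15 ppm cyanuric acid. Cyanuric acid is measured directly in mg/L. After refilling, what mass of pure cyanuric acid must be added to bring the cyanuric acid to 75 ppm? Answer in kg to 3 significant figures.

Volume: 384 m³ = 384,000 L.
After draining 48% and refilling: 103 × 0.52 + 15 × 0.48 = 60.76 ppm.
Deficit to target: 75 − 60.76 = 14.24 mg/L.
Mass: 14.24 mg/L × 384,000 L = 5468 g cyanuric acid.

5.47 kg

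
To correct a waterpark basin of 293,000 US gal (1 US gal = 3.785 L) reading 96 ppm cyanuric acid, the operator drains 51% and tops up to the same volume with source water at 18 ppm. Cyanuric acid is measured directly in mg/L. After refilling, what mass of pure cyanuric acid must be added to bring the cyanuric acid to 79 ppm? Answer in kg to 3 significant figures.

Volume: 293,000 US gal × 3.785 L/gal = 1,109,005 L.
After draining 51% and refilling: 96 × 0.49 + 18 × 0.51 = 56.22 ppm.
Deficit to target: 79 − 56.22 = 22.78 mg/L.
Mass: 22.78 mg/L × 1,109,005 L = 25,260 g cyanuric acid.

25.3 kg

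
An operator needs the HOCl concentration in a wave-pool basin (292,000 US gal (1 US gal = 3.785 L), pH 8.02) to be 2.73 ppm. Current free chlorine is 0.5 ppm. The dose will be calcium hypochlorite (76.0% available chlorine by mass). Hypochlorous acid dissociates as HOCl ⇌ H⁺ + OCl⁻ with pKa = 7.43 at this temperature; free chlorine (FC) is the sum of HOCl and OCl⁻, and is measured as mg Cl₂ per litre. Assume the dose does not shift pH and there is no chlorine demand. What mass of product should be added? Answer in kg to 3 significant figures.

18.7 kg

Volume: 292,000 US gal × 3.785 L/gal = 1,105,220 L.
[OCl⁻]/[HOCl] = 10^(pH − pKa) = 10^(8.02 − 7.43) = 3.89; fraction as HOCl = 1/(1 + 3.89) = 0.2045.
Free chlorine required for 2.73 ppm HOCl: 2.73 / 0.2045 = 13.35 ppm.
FC to add: 13.35 − 0.5 = 12.85 mg/L as Cl₂.
Cl₂ equivalent: 12.85 mg/L × 1,105,220 L = 14,200 g.
Product at 76.0% available Cl: 14,200 / 0.76 = 18,690 g.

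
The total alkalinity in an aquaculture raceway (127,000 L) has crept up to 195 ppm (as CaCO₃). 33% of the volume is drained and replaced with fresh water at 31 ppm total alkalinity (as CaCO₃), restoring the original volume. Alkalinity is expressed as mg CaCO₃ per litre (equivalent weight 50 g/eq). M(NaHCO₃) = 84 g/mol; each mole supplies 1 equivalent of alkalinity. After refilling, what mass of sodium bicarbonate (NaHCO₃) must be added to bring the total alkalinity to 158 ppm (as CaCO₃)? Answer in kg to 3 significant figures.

After draining 33% and refilling: 195 × 0.67 + 31 × 0.33 = 140.88 ppm.
Deficit to target: 158 − 140.88 = 17.12 mg/L.
As CaCO₃: 17.12 mg/L × 127,000 L = 2174 g; ÷ 50 g/eq ÷ 1 = 43.48 mol NaHCO₃.
Mass: 43.48 × 84 = 3653 g.

3.65 kg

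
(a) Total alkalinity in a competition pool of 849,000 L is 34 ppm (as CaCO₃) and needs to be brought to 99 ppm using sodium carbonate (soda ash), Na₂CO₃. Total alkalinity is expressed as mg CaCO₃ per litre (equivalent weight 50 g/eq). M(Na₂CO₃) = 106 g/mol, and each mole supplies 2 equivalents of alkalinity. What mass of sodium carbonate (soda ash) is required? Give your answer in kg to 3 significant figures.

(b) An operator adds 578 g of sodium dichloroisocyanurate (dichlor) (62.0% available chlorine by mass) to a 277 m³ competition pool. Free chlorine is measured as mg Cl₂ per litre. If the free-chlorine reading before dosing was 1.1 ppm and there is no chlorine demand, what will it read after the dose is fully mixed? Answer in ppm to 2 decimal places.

(a) 58.5 kg; (b) 2.39 ppm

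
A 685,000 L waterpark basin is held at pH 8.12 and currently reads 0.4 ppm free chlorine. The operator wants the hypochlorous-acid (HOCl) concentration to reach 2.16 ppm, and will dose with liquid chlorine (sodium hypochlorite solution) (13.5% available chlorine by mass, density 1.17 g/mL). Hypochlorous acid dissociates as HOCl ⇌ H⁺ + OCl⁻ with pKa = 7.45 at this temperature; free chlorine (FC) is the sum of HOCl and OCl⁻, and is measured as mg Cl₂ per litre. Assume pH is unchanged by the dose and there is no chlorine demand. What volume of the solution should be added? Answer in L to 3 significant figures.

51.4 L

[OCl⁻]/[HOCl] = 10^(pH − pKa) = 10^(8.12 − 7.45) = 4.677; fraction as HOCl = 1/(1 + 4.677) = 0.1761.
Free chlorine required for 2.16 ppm HOCl: 2.16 / 0.1761 = 12.26 ppm.
FC to add: 12.26 − 0.4 = 11.86 mg/L as Cl₂.
Cl₂ equivalent: 11.86 mg/L × 685,000 L = 8126 g.
Product at 13.5% available Cl: 8126 / 0.135 = 60,190 g.
Volume: 60,190 g ÷ 1.17 g/mL = 51,450 mL.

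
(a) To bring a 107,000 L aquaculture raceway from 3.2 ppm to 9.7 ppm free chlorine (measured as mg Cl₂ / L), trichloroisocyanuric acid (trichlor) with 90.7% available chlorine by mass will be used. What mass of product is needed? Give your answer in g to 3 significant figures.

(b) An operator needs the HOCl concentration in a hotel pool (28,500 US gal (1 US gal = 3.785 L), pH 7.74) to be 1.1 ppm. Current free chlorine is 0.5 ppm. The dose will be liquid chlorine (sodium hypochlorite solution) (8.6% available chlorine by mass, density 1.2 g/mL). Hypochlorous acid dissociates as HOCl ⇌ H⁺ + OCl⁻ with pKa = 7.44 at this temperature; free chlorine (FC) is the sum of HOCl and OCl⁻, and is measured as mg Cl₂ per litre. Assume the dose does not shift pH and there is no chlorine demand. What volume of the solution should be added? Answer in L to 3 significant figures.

(a) 767 g; (b) 2.92 L

(a) Chlorine deficit: 9.7 − 3.2 = 6.5 ppm = 6.5 mg/L as Cl₂.
(a) Cl₂ equivalent needed: 6.5 mg/L × 107,000 L = 695,500 mg = 695.5 g.
(a) Product at 90.7% available chlorine: 695.5 / 0.907 = 766.8 g.

(b) Volume: 28,500 US gal × 3.785 L/gal = 107,872 L.
(b) [OCl⁻]/[HOCl] = 10^(pH − pKa) = 10^(7.74 − 7.44) = 1.995; fraction as HOCl = 1/(1 + 1.995) = 0.3339.
(b) Free chlorine required for 1.1 ppm HOCl: 1.1 / 0.3339 = 3.295 ppm.
(b) FC to add: 3.295 − 0.5 = 2.795 mg/L as Cl₂.
(b) Cl₂ equivalent: 2.795 mg/L × 107,872 L = 301.5 g.
(b) Product at 8.6% available Cl: 301.5 / 0.086 = 3506 g.
(b) Volume: 3506 g ÷ 1.2 g/mL = 2921 mL.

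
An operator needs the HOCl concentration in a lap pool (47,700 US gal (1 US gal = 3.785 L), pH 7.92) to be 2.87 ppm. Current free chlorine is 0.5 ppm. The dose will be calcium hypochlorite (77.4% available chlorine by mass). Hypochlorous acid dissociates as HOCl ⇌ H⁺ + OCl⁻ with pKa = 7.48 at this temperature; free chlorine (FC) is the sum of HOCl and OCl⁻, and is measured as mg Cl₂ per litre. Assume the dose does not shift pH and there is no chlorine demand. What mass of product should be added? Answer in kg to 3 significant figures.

2.40 kg

Volume: 47,700 US gal × 3.785 L/gal = 180,544 L.
[OCl⁻]/[HOCl] = 10^(pH − pKa) = 10^(7.92 − 7.48) = 2.754; fraction as HOCl = 1/(1 + 2.754) = 0.2664.
Free chlorine required for 2.87 ppm HOCl: 2.87 / 0.2664 = 10.77 ppm.
FC to add: 10.77 − 0.5 = 10.27 mg/L as Cl₂.
Cl₂ equivalent: 10.27 mg/L × 180,544 L = 1855 g.
Product at 77.4% available Cl: 1855 / 0.774 = 2397 g.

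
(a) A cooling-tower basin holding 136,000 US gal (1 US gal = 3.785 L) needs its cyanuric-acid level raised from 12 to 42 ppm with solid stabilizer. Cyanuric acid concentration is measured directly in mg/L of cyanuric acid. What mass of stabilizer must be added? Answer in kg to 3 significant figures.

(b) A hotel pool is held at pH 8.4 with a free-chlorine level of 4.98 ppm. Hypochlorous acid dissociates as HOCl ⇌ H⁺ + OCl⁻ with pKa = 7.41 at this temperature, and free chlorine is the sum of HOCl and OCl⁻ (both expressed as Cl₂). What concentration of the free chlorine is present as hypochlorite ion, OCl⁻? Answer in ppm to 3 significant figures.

(a) 15.4 kg; (b) 4.52 ppm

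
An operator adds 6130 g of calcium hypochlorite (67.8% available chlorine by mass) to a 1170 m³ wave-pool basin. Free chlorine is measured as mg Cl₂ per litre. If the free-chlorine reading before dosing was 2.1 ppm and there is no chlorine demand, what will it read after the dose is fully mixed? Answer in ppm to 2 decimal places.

5.65 ppm

Volume: 1170 m³ = 1,170,000 L.
Available chlorine delivered: 6130 g × 0.678 = 4156 g as Cl₂.
Concentration rise: 4156 g / 1,170,000 L = 3.552 mg/L = 3.55 ppm.
Final FC: 2.1 + 3.55 = 5.65 ppm.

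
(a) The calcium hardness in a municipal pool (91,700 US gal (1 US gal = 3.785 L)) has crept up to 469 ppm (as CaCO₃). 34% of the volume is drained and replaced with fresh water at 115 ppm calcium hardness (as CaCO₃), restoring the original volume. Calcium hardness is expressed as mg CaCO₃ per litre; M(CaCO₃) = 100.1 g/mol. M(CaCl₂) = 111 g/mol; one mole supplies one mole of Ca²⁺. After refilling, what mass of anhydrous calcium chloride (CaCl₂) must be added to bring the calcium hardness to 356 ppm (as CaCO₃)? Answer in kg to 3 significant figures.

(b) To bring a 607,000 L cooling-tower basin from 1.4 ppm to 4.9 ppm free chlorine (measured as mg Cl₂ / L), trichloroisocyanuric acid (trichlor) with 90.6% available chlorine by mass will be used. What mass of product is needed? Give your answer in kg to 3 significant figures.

(a) Volume: 91,700 US gal × 3.785 L/gal = 347,084 L.
(a) After draining 34% and refilling: 469 × 0.66 + 115 × 0.34 = 348.64 ppm.
(a) Deficit to target: 356 − 348.64 = 7.36 mg/L.
(a) As CaCO₃: 7.36 mg/L × 347,084 L = 2555 g; ÷ 100.1 = 25.52 mol Ca²⁺.
(a) Mass: 25.52 × 111 = 2833 g.

(b) Chlorine deficit: 4.9 − 1.4 = 3.5 ppm = 3.5 mg/L as Cl₂.
(b) Cl₂ equivalent needed: 3.5 mg/L × 607,000 L = 2,124,000 mg = 2124 g.
(b) Product at 90.6% available chlorine: 2124 / 0.906 = 2345 g.

(a) 2.83 kg; (b) 2.34 kg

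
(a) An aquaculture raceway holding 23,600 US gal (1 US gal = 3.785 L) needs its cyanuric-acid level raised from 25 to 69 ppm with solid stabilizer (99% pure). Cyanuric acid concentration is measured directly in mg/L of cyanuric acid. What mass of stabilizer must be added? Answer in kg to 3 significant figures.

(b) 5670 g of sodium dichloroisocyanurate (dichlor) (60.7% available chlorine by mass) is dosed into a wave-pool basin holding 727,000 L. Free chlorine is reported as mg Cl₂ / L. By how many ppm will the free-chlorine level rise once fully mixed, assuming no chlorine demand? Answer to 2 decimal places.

(a) 3.97 kg; (b) 4.73 ppm

(a) Volume: 23,600 US gal × 3.785 L/gal = 89,326 L.
(a) CYA to add: (69 − 25) = 44 mg/L × 89,326 L = 3930 g cyanuric acid.
(a) At 99% purity: 3930 / 0.99 = 3970 g product.

(b) Available chlorine delivered: 5670 g × 0.607 = 3442 g as Cl₂.
(b) Concentration rise: 3442 g / 727,000 L = 4.734 mg/L = 4.73 ppm.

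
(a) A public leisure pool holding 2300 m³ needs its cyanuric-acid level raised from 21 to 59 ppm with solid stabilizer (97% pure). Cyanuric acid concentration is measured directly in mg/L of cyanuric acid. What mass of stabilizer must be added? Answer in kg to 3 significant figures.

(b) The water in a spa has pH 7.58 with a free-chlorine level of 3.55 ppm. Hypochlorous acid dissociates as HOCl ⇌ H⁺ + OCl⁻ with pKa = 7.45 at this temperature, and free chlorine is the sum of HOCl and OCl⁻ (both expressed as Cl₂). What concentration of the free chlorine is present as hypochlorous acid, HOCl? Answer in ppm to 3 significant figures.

(a) 90.1 kg; (b) 1.51 ppm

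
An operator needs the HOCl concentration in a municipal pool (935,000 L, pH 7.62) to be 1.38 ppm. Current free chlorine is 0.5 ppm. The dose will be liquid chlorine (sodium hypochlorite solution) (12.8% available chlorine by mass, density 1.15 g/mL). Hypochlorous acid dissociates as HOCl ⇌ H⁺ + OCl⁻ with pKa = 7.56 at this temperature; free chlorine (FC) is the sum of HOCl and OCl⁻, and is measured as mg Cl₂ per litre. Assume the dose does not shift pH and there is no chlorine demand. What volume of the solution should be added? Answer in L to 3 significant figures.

15.7 L

[OCl⁻]/[HOCl] = 10^(pH − pKa) = 10^(7.62 − 7.56) = 1.148; fraction as HOCl = 1/(1 + 1.148) = 0.4655.
Free chlorine required for 1.38 ppm HOCl: 1.38 / 0.4655 = 2.964 ppm.
FC to add: 2.964 − 0.5 = 2.464 mg/L as Cl₂.
Cl₂ equivalent: 2.464 mg/L × 935,000 L = 2304 g.
Product at 12.8% available Cl: 2304 / 0.128 = 18,000 g.
Volume: 18,000 g ÷ 1.15 g/mL = 15,650 mL.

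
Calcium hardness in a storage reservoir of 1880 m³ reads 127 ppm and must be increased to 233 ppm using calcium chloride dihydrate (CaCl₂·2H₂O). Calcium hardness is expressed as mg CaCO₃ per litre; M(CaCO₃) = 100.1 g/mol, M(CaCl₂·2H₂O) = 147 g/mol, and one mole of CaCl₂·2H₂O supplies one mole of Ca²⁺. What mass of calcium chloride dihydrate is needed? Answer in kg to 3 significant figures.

293 kg

Volume: 1880 m³ = 1,880,000 L.
Hardness to add: (233 − 127) = 106 mg/L as CaCO₃ × 1,880,000 L = 199,300 g as CaCO₃.
Moles of Ca²⁺ (1 mol Ca²⁺ ≡ 1 mol CaCO₃): 199,300 / 100.1 g/mol = 1991 mol.
Mass of CaCl₂·2H₂O: 1991 × 147 = 292,600 g.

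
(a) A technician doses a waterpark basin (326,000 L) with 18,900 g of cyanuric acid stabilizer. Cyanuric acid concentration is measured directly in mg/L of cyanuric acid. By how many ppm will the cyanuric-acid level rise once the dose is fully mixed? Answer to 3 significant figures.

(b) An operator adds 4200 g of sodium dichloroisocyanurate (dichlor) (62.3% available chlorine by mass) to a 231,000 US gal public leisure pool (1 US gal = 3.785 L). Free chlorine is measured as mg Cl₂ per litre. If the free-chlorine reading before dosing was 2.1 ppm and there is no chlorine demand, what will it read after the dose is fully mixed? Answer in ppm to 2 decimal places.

(a) Rise: 18,900 g / 326,000 L × 1000 = 57.98 mg/L.

(b) Volume: 231,000 US gal × 3.785 L/gal = 874,335 L.
(b) Available chlorine delivered: 4200 g × 0.623 = 2617 g as Cl₂.
(b) Concentration rise: 2617 g / 874,335 L = 2.993 mg/L = 2.99 ppm.
(b) Final FC: 2.1 + 2.99 = 5.09 ppm.

(a) 58.0 ppm; (b) 5.09 ppm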